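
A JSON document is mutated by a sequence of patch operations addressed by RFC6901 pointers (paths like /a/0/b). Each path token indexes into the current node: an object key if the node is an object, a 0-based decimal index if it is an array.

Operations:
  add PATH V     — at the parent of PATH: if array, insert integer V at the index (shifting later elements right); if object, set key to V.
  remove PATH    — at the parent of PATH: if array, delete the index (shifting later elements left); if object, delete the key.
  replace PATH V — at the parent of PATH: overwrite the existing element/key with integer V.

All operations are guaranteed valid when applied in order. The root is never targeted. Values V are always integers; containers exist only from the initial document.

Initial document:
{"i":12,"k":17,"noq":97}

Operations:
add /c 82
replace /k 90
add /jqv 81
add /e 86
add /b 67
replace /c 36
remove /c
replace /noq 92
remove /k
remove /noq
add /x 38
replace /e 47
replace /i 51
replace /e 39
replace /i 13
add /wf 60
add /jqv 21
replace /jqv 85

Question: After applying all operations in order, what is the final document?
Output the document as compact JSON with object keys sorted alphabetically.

Answer: {"b":67,"e":39,"i":13,"jqv":85,"wf":60,"x":38}

Derivation:
After op 1 (add /c 82): {"c":82,"i":12,"k":17,"noq":97}
After op 2 (replace /k 90): {"c":82,"i":12,"k":90,"noq":97}
After op 3 (add /jqv 81): {"c":82,"i":12,"jqv":81,"k":90,"noq":97}
After op 4 (add /e 86): {"c":82,"e":86,"i":12,"jqv":81,"k":90,"noq":97}
After op 5 (add /b 67): {"b":67,"c":82,"e":86,"i":12,"jqv":81,"k":90,"noq":97}
After op 6 (replace /c 36): {"b":67,"c":36,"e":86,"i":12,"jqv":81,"k":90,"noq":97}
After op 7 (remove /c): {"b":67,"e":86,"i":12,"jqv":81,"k":90,"noq":97}
After op 8 (replace /noq 92): {"b":67,"e":86,"i":12,"jqv":81,"k":90,"noq":92}
After op 9 (remove /k): {"b":67,"e":86,"i":12,"jqv":81,"noq":92}
After op 10 (remove /noq): {"b":67,"e":86,"i":12,"jqv":81}
After op 11 (add /x 38): {"b":67,"e":86,"i":12,"jqv":81,"x":38}
After op 12 (replace /e 47): {"b":67,"e":47,"i":12,"jqv":81,"x":38}
After op 13 (replace /i 51): {"b":67,"e":47,"i":51,"jqv":81,"x":38}
After op 14 (replace /e 39): {"b":67,"e":39,"i":51,"jqv":81,"x":38}
After op 15 (replace /i 13): {"b":67,"e":39,"i":13,"jqv":81,"x":38}
After op 16 (add /wf 60): {"b":67,"e":39,"i":13,"jqv":81,"wf":60,"x":38}
After op 17 (add /jqv 21): {"b":67,"e":39,"i":13,"jqv":21,"wf":60,"x":38}
After op 18 (replace /jqv 85): {"b":67,"e":39,"i":13,"jqv":85,"wf":60,"x":38}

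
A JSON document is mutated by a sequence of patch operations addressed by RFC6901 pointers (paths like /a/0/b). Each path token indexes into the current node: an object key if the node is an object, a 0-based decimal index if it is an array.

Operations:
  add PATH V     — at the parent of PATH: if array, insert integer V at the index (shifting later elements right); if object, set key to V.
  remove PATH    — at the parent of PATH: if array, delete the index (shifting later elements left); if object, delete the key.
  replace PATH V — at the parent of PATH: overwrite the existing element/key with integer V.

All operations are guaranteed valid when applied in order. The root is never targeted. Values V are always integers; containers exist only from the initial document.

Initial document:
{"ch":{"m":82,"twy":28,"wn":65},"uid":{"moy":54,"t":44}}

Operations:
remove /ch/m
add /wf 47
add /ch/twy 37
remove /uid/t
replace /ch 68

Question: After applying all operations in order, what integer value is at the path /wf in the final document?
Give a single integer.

Answer: 47

Derivation:
After op 1 (remove /ch/m): {"ch":{"twy":28,"wn":65},"uid":{"moy":54,"t":44}}
After op 2 (add /wf 47): {"ch":{"twy":28,"wn":65},"uid":{"moy":54,"t":44},"wf":47}
After op 3 (add /ch/twy 37): {"ch":{"twy":37,"wn":65},"uid":{"moy":54,"t":44},"wf":47}
After op 4 (remove /uid/t): {"ch":{"twy":37,"wn":65},"uid":{"moy":54},"wf":47}
After op 5 (replace /ch 68): {"ch":68,"uid":{"moy":54},"wf":47}
Value at /wf: 47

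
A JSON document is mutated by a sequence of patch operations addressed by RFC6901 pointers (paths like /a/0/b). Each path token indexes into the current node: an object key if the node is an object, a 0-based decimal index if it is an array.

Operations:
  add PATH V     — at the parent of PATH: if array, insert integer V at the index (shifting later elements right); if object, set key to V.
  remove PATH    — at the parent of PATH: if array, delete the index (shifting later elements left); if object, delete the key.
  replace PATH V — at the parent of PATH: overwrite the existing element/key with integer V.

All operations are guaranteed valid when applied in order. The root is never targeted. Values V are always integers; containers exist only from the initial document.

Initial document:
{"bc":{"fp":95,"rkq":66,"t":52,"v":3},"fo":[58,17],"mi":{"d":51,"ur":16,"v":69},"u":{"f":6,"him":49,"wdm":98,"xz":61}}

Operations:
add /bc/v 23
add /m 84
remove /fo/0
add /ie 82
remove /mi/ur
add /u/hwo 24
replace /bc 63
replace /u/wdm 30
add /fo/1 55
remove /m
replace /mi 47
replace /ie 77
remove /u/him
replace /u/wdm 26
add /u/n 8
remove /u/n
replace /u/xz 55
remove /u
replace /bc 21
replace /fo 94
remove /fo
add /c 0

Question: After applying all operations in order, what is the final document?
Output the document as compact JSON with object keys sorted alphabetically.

Answer: {"bc":21,"c":0,"ie":77,"mi":47}

Derivation:
After op 1 (add /bc/v 23): {"bc":{"fp":95,"rkq":66,"t":52,"v":23},"fo":[58,17],"mi":{"d":51,"ur":16,"v":69},"u":{"f":6,"him":49,"wdm":98,"xz":61}}
After op 2 (add /m 84): {"bc":{"fp":95,"rkq":66,"t":52,"v":23},"fo":[58,17],"m":84,"mi":{"d":51,"ur":16,"v":69},"u":{"f":6,"him":49,"wdm":98,"xz":61}}
After op 3 (remove /fo/0): {"bc":{"fp":95,"rkq":66,"t":52,"v":23},"fo":[17],"m":84,"mi":{"d":51,"ur":16,"v":69},"u":{"f":6,"him":49,"wdm":98,"xz":61}}
After op 4 (add /ie 82): {"bc":{"fp":95,"rkq":66,"t":52,"v":23},"fo":[17],"ie":82,"m":84,"mi":{"d":51,"ur":16,"v":69},"u":{"f":6,"him":49,"wdm":98,"xz":61}}
After op 5 (remove /mi/ur): {"bc":{"fp":95,"rkq":66,"t":52,"v":23},"fo":[17],"ie":82,"m":84,"mi":{"d":51,"v":69},"u":{"f":6,"him":49,"wdm":98,"xz":61}}
After op 6 (add /u/hwo 24): {"bc":{"fp":95,"rkq":66,"t":52,"v":23},"fo":[17],"ie":82,"m":84,"mi":{"d":51,"v":69},"u":{"f":6,"him":49,"hwo":24,"wdm":98,"xz":61}}
After op 7 (replace /bc 63): {"bc":63,"fo":[17],"ie":82,"m":84,"mi":{"d":51,"v":69},"u":{"f":6,"him":49,"hwo":24,"wdm":98,"xz":61}}
After op 8 (replace /u/wdm 30): {"bc":63,"fo":[17],"ie":82,"m":84,"mi":{"d":51,"v":69},"u":{"f":6,"him":49,"hwo":24,"wdm":30,"xz":61}}
After op 9 (add /fo/1 55): {"bc":63,"fo":[17,55],"ie":82,"m":84,"mi":{"d":51,"v":69},"u":{"f":6,"him":49,"hwo":24,"wdm":30,"xz":61}}
After op 10 (remove /m): {"bc":63,"fo":[17,55],"ie":82,"mi":{"d":51,"v":69},"u":{"f":6,"him":49,"hwo":24,"wdm":30,"xz":61}}
After op 11 (replace /mi 47): {"bc":63,"fo":[17,55],"ie":82,"mi":47,"u":{"f":6,"him":49,"hwo":24,"wdm":30,"xz":61}}
After op 12 (replace /ie 77): {"bc":63,"fo":[17,55],"ie":77,"mi":47,"u":{"f":6,"him":49,"hwo":24,"wdm":30,"xz":61}}
After op 13 (remove /u/him): {"bc":63,"fo":[17,55],"ie":77,"mi":47,"u":{"f":6,"hwo":24,"wdm":30,"xz":61}}
After op 14 (replace /u/wdm 26): {"bc":63,"fo":[17,55],"ie":77,"mi":47,"u":{"f":6,"hwo":24,"wdm":26,"xz":61}}
After op 15 (add /u/n 8): {"bc":63,"fo":[17,55],"ie":77,"mi":47,"u":{"f":6,"hwo":24,"n":8,"wdm":26,"xz":61}}
After op 16 (remove /u/n): {"bc":63,"fo":[17,55],"ie":77,"mi":47,"u":{"f":6,"hwo":24,"wdm":26,"xz":61}}
After op 17 (replace /u/xz 55): {"bc":63,"fo":[17,55],"ie":77,"mi":47,"u":{"f":6,"hwo":24,"wdm":26,"xz":55}}
After op 18 (remove /u): {"bc":63,"fo":[17,55],"ie":77,"mi":47}
After op 19 (replace /bc 21): {"bc":21,"fo":[17,55],"ie":77,"mi":47}
After op 20 (replace /fo 94): {"bc":21,"fo":94,"ie":77,"mi":47}
After op 21 (remove /fo): {"bc":21,"ie":77,"mi":47}
After op 22 (add /c 0): {"bc":21,"c":0,"ie":77,"mi":47}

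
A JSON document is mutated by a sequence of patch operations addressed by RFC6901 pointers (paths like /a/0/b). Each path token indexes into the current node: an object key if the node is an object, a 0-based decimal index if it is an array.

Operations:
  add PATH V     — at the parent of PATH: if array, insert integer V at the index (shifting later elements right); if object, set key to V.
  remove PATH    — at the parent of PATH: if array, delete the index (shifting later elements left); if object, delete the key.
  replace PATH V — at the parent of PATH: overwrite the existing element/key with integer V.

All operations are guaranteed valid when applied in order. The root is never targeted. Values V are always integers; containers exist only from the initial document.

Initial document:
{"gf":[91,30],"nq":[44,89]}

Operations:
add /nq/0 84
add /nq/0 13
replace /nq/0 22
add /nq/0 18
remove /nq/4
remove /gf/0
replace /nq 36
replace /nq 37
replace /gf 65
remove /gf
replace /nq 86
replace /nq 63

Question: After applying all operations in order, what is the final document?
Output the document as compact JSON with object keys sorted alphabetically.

Answer: {"nq":63}

Derivation:
After op 1 (add /nq/0 84): {"gf":[91,30],"nq":[84,44,89]}
After op 2 (add /nq/0 13): {"gf":[91,30],"nq":[13,84,44,89]}
After op 3 (replace /nq/0 22): {"gf":[91,30],"nq":[22,84,44,89]}
After op 4 (add /nq/0 18): {"gf":[91,30],"nq":[18,22,84,44,89]}
After op 5 (remove /nq/4): {"gf":[91,30],"nq":[18,22,84,44]}
After op 6 (remove /gf/0): {"gf":[30],"nq":[18,22,84,44]}
After op 7 (replace /nq 36): {"gf":[30],"nq":36}
After op 8 (replace /nq 37): {"gf":[30],"nq":37}
After op 9 (replace /gf 65): {"gf":65,"nq":37}
After op 10 (remove /gf): {"nq":37}
After op 11 (replace /nq 86): {"nq":86}
After op 12 (replace /nq 63): {"nq":63}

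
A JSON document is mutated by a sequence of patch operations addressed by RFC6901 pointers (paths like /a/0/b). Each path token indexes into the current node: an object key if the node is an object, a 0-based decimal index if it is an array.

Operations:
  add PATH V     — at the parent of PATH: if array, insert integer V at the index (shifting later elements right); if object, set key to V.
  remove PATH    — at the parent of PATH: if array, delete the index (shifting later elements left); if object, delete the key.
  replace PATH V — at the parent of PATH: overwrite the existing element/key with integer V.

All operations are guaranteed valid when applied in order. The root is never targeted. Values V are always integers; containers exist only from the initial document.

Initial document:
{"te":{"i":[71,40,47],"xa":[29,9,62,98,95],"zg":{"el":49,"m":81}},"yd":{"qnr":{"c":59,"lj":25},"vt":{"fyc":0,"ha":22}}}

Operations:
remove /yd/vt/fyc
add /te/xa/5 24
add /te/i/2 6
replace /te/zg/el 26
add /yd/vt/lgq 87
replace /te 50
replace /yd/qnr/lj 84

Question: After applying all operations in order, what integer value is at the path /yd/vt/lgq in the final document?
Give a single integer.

Answer: 87

Derivation:
After op 1 (remove /yd/vt/fyc): {"te":{"i":[71,40,47],"xa":[29,9,62,98,95],"zg":{"el":49,"m":81}},"yd":{"qnr":{"c":59,"lj":25},"vt":{"ha":22}}}
After op 2 (add /te/xa/5 24): {"te":{"i":[71,40,47],"xa":[29,9,62,98,95,24],"zg":{"el":49,"m":81}},"yd":{"qnr":{"c":59,"lj":25},"vt":{"ha":22}}}
After op 3 (add /te/i/2 6): {"te":{"i":[71,40,6,47],"xa":[29,9,62,98,95,24],"zg":{"el":49,"m":81}},"yd":{"qnr":{"c":59,"lj":25},"vt":{"ha":22}}}
After op 4 (replace /te/zg/el 26): {"te":{"i":[71,40,6,47],"xa":[29,9,62,98,95,24],"zg":{"el":26,"m":81}},"yd":{"qnr":{"c":59,"lj":25},"vt":{"ha":22}}}
After op 5 (add /yd/vt/lgq 87): {"te":{"i":[71,40,6,47],"xa":[29,9,62,98,95,24],"zg":{"el":26,"m":81}},"yd":{"qnr":{"c":59,"lj":25},"vt":{"ha":22,"lgq":87}}}
After op 6 (replace /te 50): {"te":50,"yd":{"qnr":{"c":59,"lj":25},"vt":{"ha":22,"lgq":87}}}
After op 7 (replace /yd/qnr/lj 84): {"te":50,"yd":{"qnr":{"c":59,"lj":84},"vt":{"ha":22,"lgq":87}}}
Value at /yd/vt/lgq: 87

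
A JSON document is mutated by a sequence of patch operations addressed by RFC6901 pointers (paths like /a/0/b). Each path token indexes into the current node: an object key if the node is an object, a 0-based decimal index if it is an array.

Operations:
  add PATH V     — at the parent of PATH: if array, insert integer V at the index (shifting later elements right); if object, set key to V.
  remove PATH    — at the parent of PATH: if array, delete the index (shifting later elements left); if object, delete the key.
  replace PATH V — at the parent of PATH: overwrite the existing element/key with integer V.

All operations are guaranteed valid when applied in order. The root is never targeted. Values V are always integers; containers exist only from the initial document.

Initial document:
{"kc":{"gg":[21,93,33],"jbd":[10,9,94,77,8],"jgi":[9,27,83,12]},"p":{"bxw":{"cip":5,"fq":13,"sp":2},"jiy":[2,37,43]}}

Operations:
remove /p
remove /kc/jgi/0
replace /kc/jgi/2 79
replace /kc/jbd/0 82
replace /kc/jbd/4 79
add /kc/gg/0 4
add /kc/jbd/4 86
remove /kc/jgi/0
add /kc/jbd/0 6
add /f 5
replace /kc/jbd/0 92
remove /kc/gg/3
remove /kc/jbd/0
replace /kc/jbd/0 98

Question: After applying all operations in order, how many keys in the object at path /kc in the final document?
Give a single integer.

After op 1 (remove /p): {"kc":{"gg":[21,93,33],"jbd":[10,9,94,77,8],"jgi":[9,27,83,12]}}
After op 2 (remove /kc/jgi/0): {"kc":{"gg":[21,93,33],"jbd":[10,9,94,77,8],"jgi":[27,83,12]}}
After op 3 (replace /kc/jgi/2 79): {"kc":{"gg":[21,93,33],"jbd":[10,9,94,77,8],"jgi":[27,83,79]}}
After op 4 (replace /kc/jbd/0 82): {"kc":{"gg":[21,93,33],"jbd":[82,9,94,77,8],"jgi":[27,83,79]}}
After op 5 (replace /kc/jbd/4 79): {"kc":{"gg":[21,93,33],"jbd":[82,9,94,77,79],"jgi":[27,83,79]}}
After op 6 (add /kc/gg/0 4): {"kc":{"gg":[4,21,93,33],"jbd":[82,9,94,77,79],"jgi":[27,83,79]}}
After op 7 (add /kc/jbd/4 86): {"kc":{"gg":[4,21,93,33],"jbd":[82,9,94,77,86,79],"jgi":[27,83,79]}}
After op 8 (remove /kc/jgi/0): {"kc":{"gg":[4,21,93,33],"jbd":[82,9,94,77,86,79],"jgi":[83,79]}}
After op 9 (add /kc/jbd/0 6): {"kc":{"gg":[4,21,93,33],"jbd":[6,82,9,94,77,86,79],"jgi":[83,79]}}
After op 10 (add /f 5): {"f":5,"kc":{"gg":[4,21,93,33],"jbd":[6,82,9,94,77,86,79],"jgi":[83,79]}}
After op 11 (replace /kc/jbd/0 92): {"f":5,"kc":{"gg":[4,21,93,33],"jbd":[92,82,9,94,77,86,79],"jgi":[83,79]}}
After op 12 (remove /kc/gg/3): {"f":5,"kc":{"gg":[4,21,93],"jbd":[92,82,9,94,77,86,79],"jgi":[83,79]}}
After op 13 (remove /kc/jbd/0): {"f":5,"kc":{"gg":[4,21,93],"jbd":[82,9,94,77,86,79],"jgi":[83,79]}}
After op 14 (replace /kc/jbd/0 98): {"f":5,"kc":{"gg":[4,21,93],"jbd":[98,9,94,77,86,79],"jgi":[83,79]}}
Size at path /kc: 3

Answer: 3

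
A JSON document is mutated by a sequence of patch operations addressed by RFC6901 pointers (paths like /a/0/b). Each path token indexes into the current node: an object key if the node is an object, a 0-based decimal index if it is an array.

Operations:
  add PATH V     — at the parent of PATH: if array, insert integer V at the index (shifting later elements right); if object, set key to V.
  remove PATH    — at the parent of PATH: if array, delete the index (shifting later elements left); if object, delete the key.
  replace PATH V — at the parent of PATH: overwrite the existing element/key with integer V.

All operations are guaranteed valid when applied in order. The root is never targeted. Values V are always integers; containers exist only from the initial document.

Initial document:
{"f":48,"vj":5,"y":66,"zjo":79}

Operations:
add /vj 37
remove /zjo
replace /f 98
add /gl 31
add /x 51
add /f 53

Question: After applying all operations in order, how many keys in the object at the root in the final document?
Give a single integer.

Answer: 5

Derivation:
After op 1 (add /vj 37): {"f":48,"vj":37,"y":66,"zjo":79}
After op 2 (remove /zjo): {"f":48,"vj":37,"y":66}
After op 3 (replace /f 98): {"f":98,"vj":37,"y":66}
After op 4 (add /gl 31): {"f":98,"gl":31,"vj":37,"y":66}
After op 5 (add /x 51): {"f":98,"gl":31,"vj":37,"x":51,"y":66}
After op 6 (add /f 53): {"f":53,"gl":31,"vj":37,"x":51,"y":66}
Size at the root: 5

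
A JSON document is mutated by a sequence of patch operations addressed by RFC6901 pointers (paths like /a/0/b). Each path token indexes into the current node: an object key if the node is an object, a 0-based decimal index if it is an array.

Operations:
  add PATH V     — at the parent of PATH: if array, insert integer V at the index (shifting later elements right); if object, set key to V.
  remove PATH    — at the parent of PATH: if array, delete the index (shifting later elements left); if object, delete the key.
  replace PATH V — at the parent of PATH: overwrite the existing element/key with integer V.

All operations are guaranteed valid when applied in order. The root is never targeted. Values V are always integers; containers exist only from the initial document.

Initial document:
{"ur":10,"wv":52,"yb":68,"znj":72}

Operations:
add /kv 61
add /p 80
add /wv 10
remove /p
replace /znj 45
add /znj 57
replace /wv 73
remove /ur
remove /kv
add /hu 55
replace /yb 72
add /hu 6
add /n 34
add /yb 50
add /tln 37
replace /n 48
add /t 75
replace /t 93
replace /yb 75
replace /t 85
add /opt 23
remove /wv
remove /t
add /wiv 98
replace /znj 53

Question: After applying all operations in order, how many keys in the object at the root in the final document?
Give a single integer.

After op 1 (add /kv 61): {"kv":61,"ur":10,"wv":52,"yb":68,"znj":72}
After op 2 (add /p 80): {"kv":61,"p":80,"ur":10,"wv":52,"yb":68,"znj":72}
After op 3 (add /wv 10): {"kv":61,"p":80,"ur":10,"wv":10,"yb":68,"znj":72}
After op 4 (remove /p): {"kv":61,"ur":10,"wv":10,"yb":68,"znj":72}
After op 5 (replace /znj 45): {"kv":61,"ur":10,"wv":10,"yb":68,"znj":45}
After op 6 (add /znj 57): {"kv":61,"ur":10,"wv":10,"yb":68,"znj":57}
After op 7 (replace /wv 73): {"kv":61,"ur":10,"wv":73,"yb":68,"znj":57}
After op 8 (remove /ur): {"kv":61,"wv":73,"yb":68,"znj":57}
After op 9 (remove /kv): {"wv":73,"yb":68,"znj":57}
After op 10 (add /hu 55): {"hu":55,"wv":73,"yb":68,"znj":57}
After op 11 (replace /yb 72): {"hu":55,"wv":73,"yb":72,"znj":57}
After op 12 (add /hu 6): {"hu":6,"wv":73,"yb":72,"znj":57}
After op 13 (add /n 34): {"hu":6,"n":34,"wv":73,"yb":72,"znj":57}
After op 14 (add /yb 50): {"hu":6,"n":34,"wv":73,"yb":50,"znj":57}
After op 15 (add /tln 37): {"hu":6,"n":34,"tln":37,"wv":73,"yb":50,"znj":57}
After op 16 (replace /n 48): {"hu":6,"n":48,"tln":37,"wv":73,"yb":50,"znj":57}
After op 17 (add /t 75): {"hu":6,"n":48,"t":75,"tln":37,"wv":73,"yb":50,"znj":57}
After op 18 (replace /t 93): {"hu":6,"n":48,"t":93,"tln":37,"wv":73,"yb":50,"znj":57}
After op 19 (replace /yb 75): {"hu":6,"n":48,"t":93,"tln":37,"wv":73,"yb":75,"znj":57}
After op 20 (replace /t 85): {"hu":6,"n":48,"t":85,"tln":37,"wv":73,"yb":75,"znj":57}
After op 21 (add /opt 23): {"hu":6,"n":48,"opt":23,"t":85,"tln":37,"wv":73,"yb":75,"znj":57}
After op 22 (remove /wv): {"hu":6,"n":48,"opt":23,"t":85,"tln":37,"yb":75,"znj":57}
After op 23 (remove /t): {"hu":6,"n":48,"opt":23,"tln":37,"yb":75,"znj":57}
After op 24 (add /wiv 98): {"hu":6,"n":48,"opt":23,"tln":37,"wiv":98,"yb":75,"znj":57}
After op 25 (replace /znj 53): {"hu":6,"n":48,"opt":23,"tln":37,"wiv":98,"yb":75,"znj":53}
Size at the root: 7

Answer: 7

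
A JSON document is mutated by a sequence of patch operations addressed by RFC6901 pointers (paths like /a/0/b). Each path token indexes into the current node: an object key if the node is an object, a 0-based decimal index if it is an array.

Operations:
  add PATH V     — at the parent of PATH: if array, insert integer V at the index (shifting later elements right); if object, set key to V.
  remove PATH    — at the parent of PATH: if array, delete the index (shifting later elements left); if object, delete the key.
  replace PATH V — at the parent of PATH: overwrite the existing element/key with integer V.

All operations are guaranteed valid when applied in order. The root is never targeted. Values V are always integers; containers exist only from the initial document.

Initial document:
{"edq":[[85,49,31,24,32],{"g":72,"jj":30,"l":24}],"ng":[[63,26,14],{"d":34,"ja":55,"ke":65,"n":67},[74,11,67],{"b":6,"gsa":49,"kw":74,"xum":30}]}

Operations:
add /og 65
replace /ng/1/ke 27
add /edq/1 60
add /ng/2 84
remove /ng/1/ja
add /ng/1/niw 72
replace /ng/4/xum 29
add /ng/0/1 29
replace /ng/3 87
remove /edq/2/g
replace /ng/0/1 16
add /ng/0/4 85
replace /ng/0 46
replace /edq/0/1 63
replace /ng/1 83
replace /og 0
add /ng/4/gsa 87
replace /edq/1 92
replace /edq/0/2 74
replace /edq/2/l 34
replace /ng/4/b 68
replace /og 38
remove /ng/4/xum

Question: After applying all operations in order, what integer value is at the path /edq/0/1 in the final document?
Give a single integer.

After op 1 (add /og 65): {"edq":[[85,49,31,24,32],{"g":72,"jj":30,"l":24}],"ng":[[63,26,14],{"d":34,"ja":55,"ke":65,"n":67},[74,11,67],{"b":6,"gsa":49,"kw":74,"xum":30}],"og":65}
After op 2 (replace /ng/1/ke 27): {"edq":[[85,49,31,24,32],{"g":72,"jj":30,"l":24}],"ng":[[63,26,14],{"d":34,"ja":55,"ke":27,"n":67},[74,11,67],{"b":6,"gsa":49,"kw":74,"xum":30}],"og":65}
After op 3 (add /edq/1 60): {"edq":[[85,49,31,24,32],60,{"g":72,"jj":30,"l":24}],"ng":[[63,26,14],{"d":34,"ja":55,"ke":27,"n":67},[74,11,67],{"b":6,"gsa":49,"kw":74,"xum":30}],"og":65}
After op 4 (add /ng/2 84): {"edq":[[85,49,31,24,32],60,{"g":72,"jj":30,"l":24}],"ng":[[63,26,14],{"d":34,"ja":55,"ke":27,"n":67},84,[74,11,67],{"b":6,"gsa":49,"kw":74,"xum":30}],"og":65}
After op 5 (remove /ng/1/ja): {"edq":[[85,49,31,24,32],60,{"g":72,"jj":30,"l":24}],"ng":[[63,26,14],{"d":34,"ke":27,"n":67},84,[74,11,67],{"b":6,"gsa":49,"kw":74,"xum":30}],"og":65}
After op 6 (add /ng/1/niw 72): {"edq":[[85,49,31,24,32],60,{"g":72,"jj":30,"l":24}],"ng":[[63,26,14],{"d":34,"ke":27,"n":67,"niw":72},84,[74,11,67],{"b":6,"gsa":49,"kw":74,"xum":30}],"og":65}
After op 7 (replace /ng/4/xum 29): {"edq":[[85,49,31,24,32],60,{"g":72,"jj":30,"l":24}],"ng":[[63,26,14],{"d":34,"ke":27,"n":67,"niw":72},84,[74,11,67],{"b":6,"gsa":49,"kw":74,"xum":29}],"og":65}
After op 8 (add /ng/0/1 29): {"edq":[[85,49,31,24,32],60,{"g":72,"jj":30,"l":24}],"ng":[[63,29,26,14],{"d":34,"ke":27,"n":67,"niw":72},84,[74,11,67],{"b":6,"gsa":49,"kw":74,"xum":29}],"og":65}
After op 9 (replace /ng/3 87): {"edq":[[85,49,31,24,32],60,{"g":72,"jj":30,"l":24}],"ng":[[63,29,26,14],{"d":34,"ke":27,"n":67,"niw":72},84,87,{"b":6,"gsa":49,"kw":74,"xum":29}],"og":65}
After op 10 (remove /edq/2/g): {"edq":[[85,49,31,24,32],60,{"jj":30,"l":24}],"ng":[[63,29,26,14],{"d":34,"ke":27,"n":67,"niw":72},84,87,{"b":6,"gsa":49,"kw":74,"xum":29}],"og":65}
After op 11 (replace /ng/0/1 16): {"edq":[[85,49,31,24,32],60,{"jj":30,"l":24}],"ng":[[63,16,26,14],{"d":34,"ke":27,"n":67,"niw":72},84,87,{"b":6,"gsa":49,"kw":74,"xum":29}],"og":65}
After op 12 (add /ng/0/4 85): {"edq":[[85,49,31,24,32],60,{"jj":30,"l":24}],"ng":[[63,16,26,14,85],{"d":34,"ke":27,"n":67,"niw":72},84,87,{"b":6,"gsa":49,"kw":74,"xum":29}],"og":65}
After op 13 (replace /ng/0 46): {"edq":[[85,49,31,24,32],60,{"jj":30,"l":24}],"ng":[46,{"d":34,"ke":27,"n":67,"niw":72},84,87,{"b":6,"gsa":49,"kw":74,"xum":29}],"og":65}
After op 14 (replace /edq/0/1 63): {"edq":[[85,63,31,24,32],60,{"jj":30,"l":24}],"ng":[46,{"d":34,"ke":27,"n":67,"niw":72},84,87,{"b":6,"gsa":49,"kw":74,"xum":29}],"og":65}
After op 15 (replace /ng/1 83): {"edq":[[85,63,31,24,32],60,{"jj":30,"l":24}],"ng":[46,83,84,87,{"b":6,"gsa":49,"kw":74,"xum":29}],"og":65}
After op 16 (replace /og 0): {"edq":[[85,63,31,24,32],60,{"jj":30,"l":24}],"ng":[46,83,84,87,{"b":6,"gsa":49,"kw":74,"xum":29}],"og":0}
After op 17 (add /ng/4/gsa 87): {"edq":[[85,63,31,24,32],60,{"jj":30,"l":24}],"ng":[46,83,84,87,{"b":6,"gsa":87,"kw":74,"xum":29}],"og":0}
After op 18 (replace /edq/1 92): {"edq":[[85,63,31,24,32],92,{"jj":30,"l":24}],"ng":[46,83,84,87,{"b":6,"gsa":87,"kw":74,"xum":29}],"og":0}
After op 19 (replace /edq/0/2 74): {"edq":[[85,63,74,24,32],92,{"jj":30,"l":24}],"ng":[46,83,84,87,{"b":6,"gsa":87,"kw":74,"xum":29}],"og":0}
After op 20 (replace /edq/2/l 34): {"edq":[[85,63,74,24,32],92,{"jj":30,"l":34}],"ng":[46,83,84,87,{"b":6,"gsa":87,"kw":74,"xum":29}],"og":0}
After op 21 (replace /ng/4/b 68): {"edq":[[85,63,74,24,32],92,{"jj":30,"l":34}],"ng":[46,83,84,87,{"b":68,"gsa":87,"kw":74,"xum":29}],"og":0}
After op 22 (replace /og 38): {"edq":[[85,63,74,24,32],92,{"jj":30,"l":34}],"ng":[46,83,84,87,{"b":68,"gsa":87,"kw":74,"xum":29}],"og":38}
After op 23 (remove /ng/4/xum): {"edq":[[85,63,74,24,32],92,{"jj":30,"l":34}],"ng":[46,83,84,87,{"b":68,"gsa":87,"kw":74}],"og":38}
Value at /edq/0/1: 63

Answer: 63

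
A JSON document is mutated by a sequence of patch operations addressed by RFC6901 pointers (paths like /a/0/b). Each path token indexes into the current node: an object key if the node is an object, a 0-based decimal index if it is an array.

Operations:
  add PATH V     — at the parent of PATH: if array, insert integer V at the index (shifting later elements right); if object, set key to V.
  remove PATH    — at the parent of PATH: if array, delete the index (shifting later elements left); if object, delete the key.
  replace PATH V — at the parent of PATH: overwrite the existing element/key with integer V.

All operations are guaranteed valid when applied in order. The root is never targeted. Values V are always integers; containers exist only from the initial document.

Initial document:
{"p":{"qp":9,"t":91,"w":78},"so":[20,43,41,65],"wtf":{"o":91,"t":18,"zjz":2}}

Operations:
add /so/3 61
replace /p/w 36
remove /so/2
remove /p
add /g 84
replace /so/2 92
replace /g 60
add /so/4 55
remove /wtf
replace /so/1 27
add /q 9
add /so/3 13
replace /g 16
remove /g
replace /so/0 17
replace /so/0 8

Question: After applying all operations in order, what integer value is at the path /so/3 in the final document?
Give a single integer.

After op 1 (add /so/3 61): {"p":{"qp":9,"t":91,"w":78},"so":[20,43,41,61,65],"wtf":{"o":91,"t":18,"zjz":2}}
After op 2 (replace /p/w 36): {"p":{"qp":9,"t":91,"w":36},"so":[20,43,41,61,65],"wtf":{"o":91,"t":18,"zjz":2}}
After op 3 (remove /so/2): {"p":{"qp":9,"t":91,"w":36},"so":[20,43,61,65],"wtf":{"o":91,"t":18,"zjz":2}}
After op 4 (remove /p): {"so":[20,43,61,65],"wtf":{"o":91,"t":18,"zjz":2}}
After op 5 (add /g 84): {"g":84,"so":[20,43,61,65],"wtf":{"o":91,"t":18,"zjz":2}}
After op 6 (replace /so/2 92): {"g":84,"so":[20,43,92,65],"wtf":{"o":91,"t":18,"zjz":2}}
After op 7 (replace /g 60): {"g":60,"so":[20,43,92,65],"wtf":{"o":91,"t":18,"zjz":2}}
After op 8 (add /so/4 55): {"g":60,"so":[20,43,92,65,55],"wtf":{"o":91,"t":18,"zjz":2}}
After op 9 (remove /wtf): {"g":60,"so":[20,43,92,65,55]}
After op 10 (replace /so/1 27): {"g":60,"so":[20,27,92,65,55]}
After op 11 (add /q 9): {"g":60,"q":9,"so":[20,27,92,65,55]}
After op 12 (add /so/3 13): {"g":60,"q":9,"so":[20,27,92,13,65,55]}
After op 13 (replace /g 16): {"g":16,"q":9,"so":[20,27,92,13,65,55]}
After op 14 (remove /g): {"q":9,"so":[20,27,92,13,65,55]}
After op 15 (replace /so/0 17): {"q":9,"so":[17,27,92,13,65,55]}
After op 16 (replace /so/0 8): {"q":9,"so":[8,27,92,13,65,55]}
Value at /so/3: 13

Answer: 13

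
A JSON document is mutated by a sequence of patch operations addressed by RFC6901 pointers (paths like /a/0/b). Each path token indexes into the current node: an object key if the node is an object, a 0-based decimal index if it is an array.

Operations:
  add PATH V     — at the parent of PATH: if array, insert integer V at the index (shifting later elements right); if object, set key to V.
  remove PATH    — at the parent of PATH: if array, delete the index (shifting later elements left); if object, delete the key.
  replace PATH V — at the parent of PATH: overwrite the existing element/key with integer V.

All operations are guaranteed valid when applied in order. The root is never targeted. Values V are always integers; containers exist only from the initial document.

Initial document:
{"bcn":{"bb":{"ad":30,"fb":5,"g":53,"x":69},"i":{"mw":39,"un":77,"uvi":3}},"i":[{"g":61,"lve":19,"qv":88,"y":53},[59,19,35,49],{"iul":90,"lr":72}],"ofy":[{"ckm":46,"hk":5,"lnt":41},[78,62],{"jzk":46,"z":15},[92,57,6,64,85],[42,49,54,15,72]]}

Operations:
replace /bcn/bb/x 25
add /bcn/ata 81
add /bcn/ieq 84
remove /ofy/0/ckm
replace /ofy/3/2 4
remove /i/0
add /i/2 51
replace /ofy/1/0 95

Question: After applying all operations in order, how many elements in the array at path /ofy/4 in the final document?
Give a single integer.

Answer: 5

Derivation:
After op 1 (replace /bcn/bb/x 25): {"bcn":{"bb":{"ad":30,"fb":5,"g":53,"x":25},"i":{"mw":39,"un":77,"uvi":3}},"i":[{"g":61,"lve":19,"qv":88,"y":53},[59,19,35,49],{"iul":90,"lr":72}],"ofy":[{"ckm":46,"hk":5,"lnt":41},[78,62],{"jzk":46,"z":15},[92,57,6,64,85],[42,49,54,15,72]]}
After op 2 (add /bcn/ata 81): {"bcn":{"ata":81,"bb":{"ad":30,"fb":5,"g":53,"x":25},"i":{"mw":39,"un":77,"uvi":3}},"i":[{"g":61,"lve":19,"qv":88,"y":53},[59,19,35,49],{"iul":90,"lr":72}],"ofy":[{"ckm":46,"hk":5,"lnt":41},[78,62],{"jzk":46,"z":15},[92,57,6,64,85],[42,49,54,15,72]]}
After op 3 (add /bcn/ieq 84): {"bcn":{"ata":81,"bb":{"ad":30,"fb":5,"g":53,"x":25},"i":{"mw":39,"un":77,"uvi":3},"ieq":84},"i":[{"g":61,"lve":19,"qv":88,"y":53},[59,19,35,49],{"iul":90,"lr":72}],"ofy":[{"ckm":46,"hk":5,"lnt":41},[78,62],{"jzk":46,"z":15},[92,57,6,64,85],[42,49,54,15,72]]}
After op 4 (remove /ofy/0/ckm): {"bcn":{"ata":81,"bb":{"ad":30,"fb":5,"g":53,"x":25},"i":{"mw":39,"un":77,"uvi":3},"ieq":84},"i":[{"g":61,"lve":19,"qv":88,"y":53},[59,19,35,49],{"iul":90,"lr":72}],"ofy":[{"hk":5,"lnt":41},[78,62],{"jzk":46,"z":15},[92,57,6,64,85],[42,49,54,15,72]]}
After op 5 (replace /ofy/3/2 4): {"bcn":{"ata":81,"bb":{"ad":30,"fb":5,"g":53,"x":25},"i":{"mw":39,"un":77,"uvi":3},"ieq":84},"i":[{"g":61,"lve":19,"qv":88,"y":53},[59,19,35,49],{"iul":90,"lr":72}],"ofy":[{"hk":5,"lnt":41},[78,62],{"jzk":46,"z":15},[92,57,4,64,85],[42,49,54,15,72]]}
After op 6 (remove /i/0): {"bcn":{"ata":81,"bb":{"ad":30,"fb":5,"g":53,"x":25},"i":{"mw":39,"un":77,"uvi":3},"ieq":84},"i":[[59,19,35,49],{"iul":90,"lr":72}],"ofy":[{"hk":5,"lnt":41},[78,62],{"jzk":46,"z":15},[92,57,4,64,85],[42,49,54,15,72]]}
After op 7 (add /i/2 51): {"bcn":{"ata":81,"bb":{"ad":30,"fb":5,"g":53,"x":25},"i":{"mw":39,"un":77,"uvi":3},"ieq":84},"i":[[59,19,35,49],{"iul":90,"lr":72},51],"ofy":[{"hk":5,"lnt":41},[78,62],{"jzk":46,"z":15},[92,57,4,64,85],[42,49,54,15,72]]}
After op 8 (replace /ofy/1/0 95): {"bcn":{"ata":81,"bb":{"ad":30,"fb":5,"g":53,"x":25},"i":{"mw":39,"un":77,"uvi":3},"ieq":84},"i":[[59,19,35,49],{"iul":90,"lr":72},51],"ofy":[{"hk":5,"lnt":41},[95,62],{"jzk":46,"z":15},[92,57,4,64,85],[42,49,54,15,72]]}
Size at path /ofy/4: 5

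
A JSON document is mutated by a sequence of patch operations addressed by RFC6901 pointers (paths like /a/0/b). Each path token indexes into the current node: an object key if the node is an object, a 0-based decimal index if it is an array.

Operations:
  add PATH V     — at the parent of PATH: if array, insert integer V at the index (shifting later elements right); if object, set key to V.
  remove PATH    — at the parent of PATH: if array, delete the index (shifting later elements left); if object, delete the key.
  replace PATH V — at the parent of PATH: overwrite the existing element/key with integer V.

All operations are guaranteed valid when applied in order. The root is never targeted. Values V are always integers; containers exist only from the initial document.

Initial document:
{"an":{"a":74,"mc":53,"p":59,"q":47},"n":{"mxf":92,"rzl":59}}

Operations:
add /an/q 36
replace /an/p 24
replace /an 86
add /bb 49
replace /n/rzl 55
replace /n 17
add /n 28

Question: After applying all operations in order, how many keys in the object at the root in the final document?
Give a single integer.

Answer: 3

Derivation:
After op 1 (add /an/q 36): {"an":{"a":74,"mc":53,"p":59,"q":36},"n":{"mxf":92,"rzl":59}}
After op 2 (replace /an/p 24): {"an":{"a":74,"mc":53,"p":24,"q":36},"n":{"mxf":92,"rzl":59}}
After op 3 (replace /an 86): {"an":86,"n":{"mxf":92,"rzl":59}}
After op 4 (add /bb 49): {"an":86,"bb":49,"n":{"mxf":92,"rzl":59}}
After op 5 (replace /n/rzl 55): {"an":86,"bb":49,"n":{"mxf":92,"rzl":55}}
After op 6 (replace /n 17): {"an":86,"bb":49,"n":17}
After op 7 (add /n 28): {"an":86,"bb":49,"n":28}
Size at the root: 3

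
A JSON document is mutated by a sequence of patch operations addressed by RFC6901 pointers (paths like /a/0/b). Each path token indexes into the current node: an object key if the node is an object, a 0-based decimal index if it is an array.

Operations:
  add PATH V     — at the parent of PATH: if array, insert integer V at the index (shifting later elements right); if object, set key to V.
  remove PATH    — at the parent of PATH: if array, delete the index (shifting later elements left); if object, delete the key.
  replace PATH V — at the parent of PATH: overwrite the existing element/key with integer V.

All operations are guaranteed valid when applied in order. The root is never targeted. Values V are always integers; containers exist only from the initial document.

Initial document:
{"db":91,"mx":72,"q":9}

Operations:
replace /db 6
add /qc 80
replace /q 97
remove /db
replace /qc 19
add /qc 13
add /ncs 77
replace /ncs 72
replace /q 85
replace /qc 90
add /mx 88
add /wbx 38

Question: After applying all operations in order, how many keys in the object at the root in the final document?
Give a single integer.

Answer: 5

Derivation:
After op 1 (replace /db 6): {"db":6,"mx":72,"q":9}
After op 2 (add /qc 80): {"db":6,"mx":72,"q":9,"qc":80}
After op 3 (replace /q 97): {"db":6,"mx":72,"q":97,"qc":80}
After op 4 (remove /db): {"mx":72,"q":97,"qc":80}
After op 5 (replace /qc 19): {"mx":72,"q":97,"qc":19}
After op 6 (add /qc 13): {"mx":72,"q":97,"qc":13}
After op 7 (add /ncs 77): {"mx":72,"ncs":77,"q":97,"qc":13}
After op 8 (replace /ncs 72): {"mx":72,"ncs":72,"q":97,"qc":13}
After op 9 (replace /q 85): {"mx":72,"ncs":72,"q":85,"qc":13}
After op 10 (replace /qc 90): {"mx":72,"ncs":72,"q":85,"qc":90}
After op 11 (add /mx 88): {"mx":88,"ncs":72,"q":85,"qc":90}
After op 12 (add /wbx 38): {"mx":88,"ncs":72,"q":85,"qc":90,"wbx":38}
Size at the root: 5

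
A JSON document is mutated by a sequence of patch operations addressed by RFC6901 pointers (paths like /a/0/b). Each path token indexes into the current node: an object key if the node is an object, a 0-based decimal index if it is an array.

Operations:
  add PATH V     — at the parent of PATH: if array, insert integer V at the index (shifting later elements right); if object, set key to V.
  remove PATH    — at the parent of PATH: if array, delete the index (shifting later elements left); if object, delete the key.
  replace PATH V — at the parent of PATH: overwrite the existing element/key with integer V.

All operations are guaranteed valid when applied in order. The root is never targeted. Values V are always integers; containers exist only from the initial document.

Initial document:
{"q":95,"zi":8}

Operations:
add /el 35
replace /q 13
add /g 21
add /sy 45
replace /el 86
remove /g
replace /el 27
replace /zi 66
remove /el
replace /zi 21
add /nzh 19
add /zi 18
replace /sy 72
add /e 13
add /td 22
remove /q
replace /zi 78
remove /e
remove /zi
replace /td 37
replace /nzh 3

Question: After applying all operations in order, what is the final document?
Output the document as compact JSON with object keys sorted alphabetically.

Answer: {"nzh":3,"sy":72,"td":37}

Derivation:
After op 1 (add /el 35): {"el":35,"q":95,"zi":8}
After op 2 (replace /q 13): {"el":35,"q":13,"zi":8}
After op 3 (add /g 21): {"el":35,"g":21,"q":13,"zi":8}
After op 4 (add /sy 45): {"el":35,"g":21,"q":13,"sy":45,"zi":8}
After op 5 (replace /el 86): {"el":86,"g":21,"q":13,"sy":45,"zi":8}
After op 6 (remove /g): {"el":86,"q":13,"sy":45,"zi":8}
After op 7 (replace /el 27): {"el":27,"q":13,"sy":45,"zi":8}
After op 8 (replace /zi 66): {"el":27,"q":13,"sy":45,"zi":66}
After op 9 (remove /el): {"q":13,"sy":45,"zi":66}
After op 10 (replace /zi 21): {"q":13,"sy":45,"zi":21}
After op 11 (add /nzh 19): {"nzh":19,"q":13,"sy":45,"zi":21}
After op 12 (add /zi 18): {"nzh":19,"q":13,"sy":45,"zi":18}
After op 13 (replace /sy 72): {"nzh":19,"q":13,"sy":72,"zi":18}
After op 14 (add /e 13): {"e":13,"nzh":19,"q":13,"sy":72,"zi":18}
After op 15 (add /td 22): {"e":13,"nzh":19,"q":13,"sy":72,"td":22,"zi":18}
After op 16 (remove /q): {"e":13,"nzh":19,"sy":72,"td":22,"zi":18}
After op 17 (replace /zi 78): {"e":13,"nzh":19,"sy":72,"td":22,"zi":78}
After op 18 (remove /e): {"nzh":19,"sy":72,"td":22,"zi":78}
After op 19 (remove /zi): {"nzh":19,"sy":72,"td":22}
After op 20 (replace /td 37): {"nzh":19,"sy":72,"td":37}
After op 21 (replace /nzh 3): {"nzh":3,"sy":72,"td":37}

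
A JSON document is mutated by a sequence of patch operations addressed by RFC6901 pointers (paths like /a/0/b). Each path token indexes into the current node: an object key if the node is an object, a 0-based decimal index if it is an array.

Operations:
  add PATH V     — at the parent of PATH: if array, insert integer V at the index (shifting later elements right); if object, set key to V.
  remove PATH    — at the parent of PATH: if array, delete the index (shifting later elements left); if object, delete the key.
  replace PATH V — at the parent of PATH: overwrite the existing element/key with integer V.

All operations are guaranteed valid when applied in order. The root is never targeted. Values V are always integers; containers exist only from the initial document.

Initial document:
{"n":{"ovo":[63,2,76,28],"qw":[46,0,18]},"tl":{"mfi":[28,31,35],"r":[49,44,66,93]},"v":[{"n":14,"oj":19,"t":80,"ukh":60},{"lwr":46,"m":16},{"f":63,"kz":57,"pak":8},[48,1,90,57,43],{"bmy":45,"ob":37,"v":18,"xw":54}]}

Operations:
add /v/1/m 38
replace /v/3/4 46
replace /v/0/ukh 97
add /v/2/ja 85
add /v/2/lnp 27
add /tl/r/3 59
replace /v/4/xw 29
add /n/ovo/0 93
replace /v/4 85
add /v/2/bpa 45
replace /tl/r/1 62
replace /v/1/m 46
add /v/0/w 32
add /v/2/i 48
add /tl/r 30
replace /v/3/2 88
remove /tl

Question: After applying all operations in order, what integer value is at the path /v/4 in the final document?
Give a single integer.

Answer: 85

Derivation:
After op 1 (add /v/1/m 38): {"n":{"ovo":[63,2,76,28],"qw":[46,0,18]},"tl":{"mfi":[28,31,35],"r":[49,44,66,93]},"v":[{"n":14,"oj":19,"t":80,"ukh":60},{"lwr":46,"m":38},{"f":63,"kz":57,"pak":8},[48,1,90,57,43],{"bmy":45,"ob":37,"v":18,"xw":54}]}
After op 2 (replace /v/3/4 46): {"n":{"ovo":[63,2,76,28],"qw":[46,0,18]},"tl":{"mfi":[28,31,35],"r":[49,44,66,93]},"v":[{"n":14,"oj":19,"t":80,"ukh":60},{"lwr":46,"m":38},{"f":63,"kz":57,"pak":8},[48,1,90,57,46],{"bmy":45,"ob":37,"v":18,"xw":54}]}
After op 3 (replace /v/0/ukh 97): {"n":{"ovo":[63,2,76,28],"qw":[46,0,18]},"tl":{"mfi":[28,31,35],"r":[49,44,66,93]},"v":[{"n":14,"oj":19,"t":80,"ukh":97},{"lwr":46,"m":38},{"f":63,"kz":57,"pak":8},[48,1,90,57,46],{"bmy":45,"ob":37,"v":18,"xw":54}]}
After op 4 (add /v/2/ja 85): {"n":{"ovo":[63,2,76,28],"qw":[46,0,18]},"tl":{"mfi":[28,31,35],"r":[49,44,66,93]},"v":[{"n":14,"oj":19,"t":80,"ukh":97},{"lwr":46,"m":38},{"f":63,"ja":85,"kz":57,"pak":8},[48,1,90,57,46],{"bmy":45,"ob":37,"v":18,"xw":54}]}
After op 5 (add /v/2/lnp 27): {"n":{"ovo":[63,2,76,28],"qw":[46,0,18]},"tl":{"mfi":[28,31,35],"r":[49,44,66,93]},"v":[{"n":14,"oj":19,"t":80,"ukh":97},{"lwr":46,"m":38},{"f":63,"ja":85,"kz":57,"lnp":27,"pak":8},[48,1,90,57,46],{"bmy":45,"ob":37,"v":18,"xw":54}]}
After op 6 (add /tl/r/3 59): {"n":{"ovo":[63,2,76,28],"qw":[46,0,18]},"tl":{"mfi":[28,31,35],"r":[49,44,66,59,93]},"v":[{"n":14,"oj":19,"t":80,"ukh":97},{"lwr":46,"m":38},{"f":63,"ja":85,"kz":57,"lnp":27,"pak":8},[48,1,90,57,46],{"bmy":45,"ob":37,"v":18,"xw":54}]}
After op 7 (replace /v/4/xw 29): {"n":{"ovo":[63,2,76,28],"qw":[46,0,18]},"tl":{"mfi":[28,31,35],"r":[49,44,66,59,93]},"v":[{"n":14,"oj":19,"t":80,"ukh":97},{"lwr":46,"m":38},{"f":63,"ja":85,"kz":57,"lnp":27,"pak":8},[48,1,90,57,46],{"bmy":45,"ob":37,"v":18,"xw":29}]}
After op 8 (add /n/ovo/0 93): {"n":{"ovo":[93,63,2,76,28],"qw":[46,0,18]},"tl":{"mfi":[28,31,35],"r":[49,44,66,59,93]},"v":[{"n":14,"oj":19,"t":80,"ukh":97},{"lwr":46,"m":38},{"f":63,"ja":85,"kz":57,"lnp":27,"pak":8},[48,1,90,57,46],{"bmy":45,"ob":37,"v":18,"xw":29}]}
After op 9 (replace /v/4 85): {"n":{"ovo":[93,63,2,76,28],"qw":[46,0,18]},"tl":{"mfi":[28,31,35],"r":[49,44,66,59,93]},"v":[{"n":14,"oj":19,"t":80,"ukh":97},{"lwr":46,"m":38},{"f":63,"ja":85,"kz":57,"lnp":27,"pak":8},[48,1,90,57,46],85]}
After op 10 (add /v/2/bpa 45): {"n":{"ovo":[93,63,2,76,28],"qw":[46,0,18]},"tl":{"mfi":[28,31,35],"r":[49,44,66,59,93]},"v":[{"n":14,"oj":19,"t":80,"ukh":97},{"lwr":46,"m":38},{"bpa":45,"f":63,"ja":85,"kz":57,"lnp":27,"pak":8},[48,1,90,57,46],85]}
After op 11 (replace /tl/r/1 62): {"n":{"ovo":[93,63,2,76,28],"qw":[46,0,18]},"tl":{"mfi":[28,31,35],"r":[49,62,66,59,93]},"v":[{"n":14,"oj":19,"t":80,"ukh":97},{"lwr":46,"m":38},{"bpa":45,"f":63,"ja":85,"kz":57,"lnp":27,"pak":8},[48,1,90,57,46],85]}
After op 12 (replace /v/1/m 46): {"n":{"ovo":[93,63,2,76,28],"qw":[46,0,18]},"tl":{"mfi":[28,31,35],"r":[49,62,66,59,93]},"v":[{"n":14,"oj":19,"t":80,"ukh":97},{"lwr":46,"m":46},{"bpa":45,"f":63,"ja":85,"kz":57,"lnp":27,"pak":8},[48,1,90,57,46],85]}
After op 13 (add /v/0/w 32): {"n":{"ovo":[93,63,2,76,28],"qw":[46,0,18]},"tl":{"mfi":[28,31,35],"r":[49,62,66,59,93]},"v":[{"n":14,"oj":19,"t":80,"ukh":97,"w":32},{"lwr":46,"m":46},{"bpa":45,"f":63,"ja":85,"kz":57,"lnp":27,"pak":8},[48,1,90,57,46],85]}
After op 14 (add /v/2/i 48): {"n":{"ovo":[93,63,2,76,28],"qw":[46,0,18]},"tl":{"mfi":[28,31,35],"r":[49,62,66,59,93]},"v":[{"n":14,"oj":19,"t":80,"ukh":97,"w":32},{"lwr":46,"m":46},{"bpa":45,"f":63,"i":48,"ja":85,"kz":57,"lnp":27,"pak":8},[48,1,90,57,46],85]}
After op 15 (add /tl/r 30): {"n":{"ovo":[93,63,2,76,28],"qw":[46,0,18]},"tl":{"mfi":[28,31,35],"r":30},"v":[{"n":14,"oj":19,"t":80,"ukh":97,"w":32},{"lwr":46,"m":46},{"bpa":45,"f":63,"i":48,"ja":85,"kz":57,"lnp":27,"pak":8},[48,1,90,57,46],85]}
After op 16 (replace /v/3/2 88): {"n":{"ovo":[93,63,2,76,28],"qw":[46,0,18]},"tl":{"mfi":[28,31,35],"r":30},"v":[{"n":14,"oj":19,"t":80,"ukh":97,"w":32},{"lwr":46,"m":46},{"bpa":45,"f":63,"i":48,"ja":85,"kz":57,"lnp":27,"pak":8},[48,1,88,57,46],85]}
After op 17 (remove /tl): {"n":{"ovo":[93,63,2,76,28],"qw":[46,0,18]},"v":[{"n":14,"oj":19,"t":80,"ukh":97,"w":32},{"lwr":46,"m":46},{"bpa":45,"f":63,"i":48,"ja":85,"kz":57,"lnp":27,"pak":8},[48,1,88,57,46],85]}
Value at /v/4: 85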